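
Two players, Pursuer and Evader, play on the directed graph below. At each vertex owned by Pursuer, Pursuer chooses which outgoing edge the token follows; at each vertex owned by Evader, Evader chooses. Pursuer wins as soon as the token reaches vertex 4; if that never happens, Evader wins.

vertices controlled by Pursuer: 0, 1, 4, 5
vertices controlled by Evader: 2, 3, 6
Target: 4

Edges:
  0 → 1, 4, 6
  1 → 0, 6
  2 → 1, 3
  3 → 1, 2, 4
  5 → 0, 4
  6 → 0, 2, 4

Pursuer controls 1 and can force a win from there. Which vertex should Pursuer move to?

0

A0 = {4}
A1: add {0, 5} — 0 (Pursuer) has 0→4; 5 (Pursuer) has 5→4.
A2: add {1} — 1 (Pursuer) has 1→0.
A3 = A2; e.g. 2 (Evader) can still go to 3. Fixed point.
From 1, successor 0 is in the attractor (rank 1); the other successor 6 is not.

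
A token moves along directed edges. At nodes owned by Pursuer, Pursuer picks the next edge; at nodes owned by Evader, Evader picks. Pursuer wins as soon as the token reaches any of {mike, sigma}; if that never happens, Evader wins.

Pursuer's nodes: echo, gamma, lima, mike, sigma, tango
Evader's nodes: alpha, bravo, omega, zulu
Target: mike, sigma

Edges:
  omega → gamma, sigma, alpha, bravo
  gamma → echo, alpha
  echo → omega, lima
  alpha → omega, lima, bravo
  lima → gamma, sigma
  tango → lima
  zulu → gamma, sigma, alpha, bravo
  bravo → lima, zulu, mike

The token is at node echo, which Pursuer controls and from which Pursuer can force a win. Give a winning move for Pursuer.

A0 = {mike, sigma}
A1: add {lima} — lima (Pursuer) has lima→sigma.
A2: add {echo, tango} — echo (Pursuer) has echo→lima; tango (Pursuer) has tango→lima.
A3: add {gamma} — gamma (Pursuer) has gamma→echo.
A4 = A3; e.g. omega (Evader) can still go to alpha. Fixed point.
From echo, successor lima is in the attractor (rank 1); the other successor omega is not.

lima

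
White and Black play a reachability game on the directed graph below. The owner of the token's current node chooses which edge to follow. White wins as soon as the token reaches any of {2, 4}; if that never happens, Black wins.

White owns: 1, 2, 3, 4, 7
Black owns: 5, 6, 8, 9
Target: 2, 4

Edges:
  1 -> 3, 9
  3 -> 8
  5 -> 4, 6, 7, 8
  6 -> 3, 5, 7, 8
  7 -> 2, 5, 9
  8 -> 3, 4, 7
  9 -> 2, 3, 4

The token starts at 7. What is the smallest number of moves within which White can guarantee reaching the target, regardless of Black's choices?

1

A0 = {2, 4}
A1: add {7} — 7 (White) has 7→2.
A2 = A1; e.g. 1 (White) has no edge into A1. Fixed point.
7 enters the attractor at level 1, so White can force the target in 1 move from there.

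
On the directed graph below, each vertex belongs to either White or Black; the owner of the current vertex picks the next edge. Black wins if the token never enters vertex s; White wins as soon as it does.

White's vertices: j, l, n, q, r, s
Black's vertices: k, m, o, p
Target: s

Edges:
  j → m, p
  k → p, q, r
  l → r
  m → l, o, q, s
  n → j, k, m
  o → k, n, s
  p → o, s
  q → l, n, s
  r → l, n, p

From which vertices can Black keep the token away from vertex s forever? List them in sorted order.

j, k, l, m, n, o, p, r

A0 = {s}
A1: add {q} — q (White) has q→s.
A2 = A1; e.g. j (White) has no edge into A1. Fixed point.
White's attractor = {q, s}; Black avoids the target exactly from the complement.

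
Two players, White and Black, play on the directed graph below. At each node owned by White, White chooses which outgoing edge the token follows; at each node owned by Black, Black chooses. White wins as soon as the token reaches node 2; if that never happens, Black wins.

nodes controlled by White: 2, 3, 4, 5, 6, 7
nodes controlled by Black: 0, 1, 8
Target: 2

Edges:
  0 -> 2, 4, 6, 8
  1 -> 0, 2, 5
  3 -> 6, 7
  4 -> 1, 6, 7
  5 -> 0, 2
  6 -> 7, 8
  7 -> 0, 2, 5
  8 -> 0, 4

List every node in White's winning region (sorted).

A0 = {2}
A1: add {5, 7} — 5 (White) has 5→2; 7 (White) has 7→2.
A2: add {3, 4, 6} — 3 (White) has 3→7; 4 (White) has 4→7; 6 (White) has 6→7.
A3 = A2; e.g. 0 (Black) can still go to 8. Fixed point.
White's winning region = {2, 3, 4, 5, 6, 7}.

2, 3, 4, 5, 6, 7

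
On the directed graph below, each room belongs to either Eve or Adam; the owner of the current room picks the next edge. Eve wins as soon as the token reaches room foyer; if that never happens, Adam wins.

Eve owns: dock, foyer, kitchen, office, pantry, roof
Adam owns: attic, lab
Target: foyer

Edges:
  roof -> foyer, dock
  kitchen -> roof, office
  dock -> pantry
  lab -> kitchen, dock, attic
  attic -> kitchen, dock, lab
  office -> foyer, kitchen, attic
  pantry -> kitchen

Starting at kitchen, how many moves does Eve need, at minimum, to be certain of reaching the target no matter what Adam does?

2

A0 = {foyer}
A1: add {office, roof} — roof (Eve) has roof→foyer; office (Eve) has office→foyer.
A2: add {kitchen} — kitchen (Eve) has kitchen→roof.
kitchen enters the attractor at level 2, so Eve can force the target in 2 moves from there.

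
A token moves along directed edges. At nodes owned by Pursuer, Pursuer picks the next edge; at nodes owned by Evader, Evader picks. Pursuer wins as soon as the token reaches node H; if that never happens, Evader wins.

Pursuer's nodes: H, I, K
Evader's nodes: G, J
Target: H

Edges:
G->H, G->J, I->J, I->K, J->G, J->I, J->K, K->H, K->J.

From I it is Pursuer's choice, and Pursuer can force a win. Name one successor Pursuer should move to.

K

A0 = {H}
A1: add {K} — K (Pursuer) has K→H.
A2: add {I} — I (Pursuer) has I→K.
A3 = A2; e.g. G (Evader) can still go to J. Fixed point.
From I, successor K is in the attractor (rank 1); the other successor J is not.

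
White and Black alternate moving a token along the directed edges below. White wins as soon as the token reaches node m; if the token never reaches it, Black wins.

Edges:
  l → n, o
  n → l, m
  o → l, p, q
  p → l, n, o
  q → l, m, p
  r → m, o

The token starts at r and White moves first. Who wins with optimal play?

White

Track states (vertex, player-to-move).
A0 = {(m,White), (m,Black)}
A1: add {(n,White), (q,White), (r,White)}.
(r,White) ∈ A1 ⇒ White forces the target.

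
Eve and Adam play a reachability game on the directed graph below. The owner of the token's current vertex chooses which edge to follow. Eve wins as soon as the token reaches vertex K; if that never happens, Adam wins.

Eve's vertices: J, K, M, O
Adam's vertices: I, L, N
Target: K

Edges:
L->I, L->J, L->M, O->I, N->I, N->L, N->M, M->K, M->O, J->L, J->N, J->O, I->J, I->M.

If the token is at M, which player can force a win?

Eve

A0 = {K}
A1: add {M} — M (Eve) has M→K.
A2 = A1; e.g. I (Adam) can still go to J. Fixed point.
M ∈ A1, so Eve can force the target.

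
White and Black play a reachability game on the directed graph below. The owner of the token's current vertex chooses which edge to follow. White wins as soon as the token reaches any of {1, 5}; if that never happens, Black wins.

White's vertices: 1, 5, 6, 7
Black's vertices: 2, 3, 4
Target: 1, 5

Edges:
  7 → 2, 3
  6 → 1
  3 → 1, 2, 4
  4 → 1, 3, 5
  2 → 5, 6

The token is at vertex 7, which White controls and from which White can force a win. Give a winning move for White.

2

A0 = {1, 5}
A1: add {6} — 6 (White) has 6→1.
A2: add {2} — 2 (Black): all of {5, 6} already in.
A3: add {7} — 7 (White) has 7→2.
A4 = A3; e.g. 3 (Black) can still go to 4. Fixed point.
From 7, successor 2 is in the attractor (rank 2); the other successor 3 is not.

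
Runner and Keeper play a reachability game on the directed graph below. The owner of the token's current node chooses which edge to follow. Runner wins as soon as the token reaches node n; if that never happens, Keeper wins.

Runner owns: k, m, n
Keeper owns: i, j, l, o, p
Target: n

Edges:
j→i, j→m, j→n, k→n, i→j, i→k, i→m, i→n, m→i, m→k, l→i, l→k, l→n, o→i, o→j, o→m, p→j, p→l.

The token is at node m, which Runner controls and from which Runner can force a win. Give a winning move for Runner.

k

A0 = {n}
A1: add {k} — k (Runner) has k→n.
A2: add {m} — m (Runner) has m→k.
A3 = A2; e.g. i (Keeper) can still go to j. Fixed point.
From m, successor k is in the attractor (rank 1); the other successor i is not.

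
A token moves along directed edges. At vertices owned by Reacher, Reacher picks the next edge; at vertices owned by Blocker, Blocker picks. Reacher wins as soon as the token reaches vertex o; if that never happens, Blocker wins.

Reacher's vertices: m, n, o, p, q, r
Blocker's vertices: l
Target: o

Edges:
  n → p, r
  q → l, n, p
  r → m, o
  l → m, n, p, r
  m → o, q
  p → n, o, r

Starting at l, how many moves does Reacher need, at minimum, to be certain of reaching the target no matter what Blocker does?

A0 = {o}
A1: add {m, p, r} — m (Reacher) has m→o; p (Reacher) has p→o; r (Reacher) has r→o.
A2: add {n, q} — n (Reacher) has n→p; q (Reacher) has q→p.
A3: add {l} — l (Blocker): all of {m, n, p, r} already in.
A3 = all vertices. Fixed point.
l enters the attractor at level 3, so Reacher can force the target in 3 moves from there.

3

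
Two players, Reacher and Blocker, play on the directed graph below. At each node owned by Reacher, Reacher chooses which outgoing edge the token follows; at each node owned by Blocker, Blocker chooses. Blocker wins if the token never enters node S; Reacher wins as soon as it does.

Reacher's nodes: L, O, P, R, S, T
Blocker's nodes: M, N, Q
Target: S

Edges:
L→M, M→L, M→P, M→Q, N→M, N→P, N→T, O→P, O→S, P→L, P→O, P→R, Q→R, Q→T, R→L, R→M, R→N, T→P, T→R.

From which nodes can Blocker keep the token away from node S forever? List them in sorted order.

L, M, N, Q, R

A0 = {S}
A1: add {O} — O (Reacher) has O→S.
A2: add {P} — P (Reacher) has P→O.
A3: add {T} — T (Reacher) has T→P.
A4 = A3; e.g. L (Reacher) has no edge into A3. Fixed point.
Reacher's attractor = {O, P, S, T}; Blocker avoids the target exactly from the complement.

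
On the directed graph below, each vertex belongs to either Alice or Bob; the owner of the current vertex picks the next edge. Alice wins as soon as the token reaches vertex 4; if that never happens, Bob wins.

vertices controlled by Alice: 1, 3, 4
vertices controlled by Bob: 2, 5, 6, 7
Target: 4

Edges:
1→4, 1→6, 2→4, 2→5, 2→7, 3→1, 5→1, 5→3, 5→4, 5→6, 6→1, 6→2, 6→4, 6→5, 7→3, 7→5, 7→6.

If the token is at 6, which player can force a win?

Bob

A0 = {4}
A1: add {1} — 1 (Alice) has 1→4.
A2: add {3} — 3 (Alice) has 3→1.
A3 = A2; e.g. 2 (Bob) can still go to 5. Fixed point.
6 never enters the attractor, so Bob can avoid the target forever.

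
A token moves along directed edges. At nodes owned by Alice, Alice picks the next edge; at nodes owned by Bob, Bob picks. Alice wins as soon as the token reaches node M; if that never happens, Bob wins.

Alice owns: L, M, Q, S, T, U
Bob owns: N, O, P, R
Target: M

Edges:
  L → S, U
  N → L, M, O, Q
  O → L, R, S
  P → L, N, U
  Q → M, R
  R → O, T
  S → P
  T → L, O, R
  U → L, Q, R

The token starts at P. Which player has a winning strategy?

Bob

A0 = {M}
A1: add {Q} — Q (Alice) has Q→M.
A2: add {U} — U (Alice) has U→Q.
A3: add {L} — L (Alice) has L→U.
A4: add {T} — T (Alice) has T→L.
A5 = A4; e.g. N (Bob) can still go to O. Fixed point.
P never enters the attractor, so Bob can avoid the target forever.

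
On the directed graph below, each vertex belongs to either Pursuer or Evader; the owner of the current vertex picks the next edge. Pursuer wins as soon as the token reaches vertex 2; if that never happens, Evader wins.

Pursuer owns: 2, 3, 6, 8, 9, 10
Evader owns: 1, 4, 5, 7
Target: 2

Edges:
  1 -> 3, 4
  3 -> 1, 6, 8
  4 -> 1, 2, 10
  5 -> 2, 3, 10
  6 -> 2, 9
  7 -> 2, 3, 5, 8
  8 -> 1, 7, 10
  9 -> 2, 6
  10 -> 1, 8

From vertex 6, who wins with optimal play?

Pursuer

A0 = {2}
A1: add {6, 9} — 6 (Pursuer) has 6→2; 9 (Pursuer) has 9→2.
6 ∈ A1, so Pursuer can force the target.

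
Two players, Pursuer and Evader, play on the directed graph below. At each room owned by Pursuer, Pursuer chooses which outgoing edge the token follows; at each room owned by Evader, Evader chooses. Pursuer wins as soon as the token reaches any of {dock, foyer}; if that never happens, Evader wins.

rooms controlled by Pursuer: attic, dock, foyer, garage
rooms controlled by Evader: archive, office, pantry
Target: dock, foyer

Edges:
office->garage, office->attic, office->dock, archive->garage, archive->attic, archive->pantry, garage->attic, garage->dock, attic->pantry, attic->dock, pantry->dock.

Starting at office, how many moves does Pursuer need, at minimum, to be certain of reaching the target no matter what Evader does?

2

A0 = {dock, foyer}
A1: add {attic, garage, pantry} — garage (Pursuer) has garage→dock; attic (Pursuer) has attic→dock; pantry (Evader): all of {dock} already in.
A2: add {archive, office} — office (Evader): all of {garage, attic, dock} already in; archive (Evader): all of {garage, attic, pantry} already in.
A2 = all vertices. Fixed point.
office enters the attractor at level 2, so Pursuer can force the target in 2 moves from there.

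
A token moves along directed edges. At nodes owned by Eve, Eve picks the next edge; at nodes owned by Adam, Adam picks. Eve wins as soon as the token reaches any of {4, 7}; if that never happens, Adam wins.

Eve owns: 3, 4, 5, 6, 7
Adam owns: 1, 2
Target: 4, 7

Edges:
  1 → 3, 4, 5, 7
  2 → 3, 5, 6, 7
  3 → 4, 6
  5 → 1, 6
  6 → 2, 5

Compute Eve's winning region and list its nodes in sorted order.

A0 = {4, 7}
A1: add {3} — 3 (Eve) has 3→4.
A2 = A1; e.g. 1 (Adam) can still go to 5. Fixed point.
Eve's winning region = {3, 4, 7}.

3, 4, 7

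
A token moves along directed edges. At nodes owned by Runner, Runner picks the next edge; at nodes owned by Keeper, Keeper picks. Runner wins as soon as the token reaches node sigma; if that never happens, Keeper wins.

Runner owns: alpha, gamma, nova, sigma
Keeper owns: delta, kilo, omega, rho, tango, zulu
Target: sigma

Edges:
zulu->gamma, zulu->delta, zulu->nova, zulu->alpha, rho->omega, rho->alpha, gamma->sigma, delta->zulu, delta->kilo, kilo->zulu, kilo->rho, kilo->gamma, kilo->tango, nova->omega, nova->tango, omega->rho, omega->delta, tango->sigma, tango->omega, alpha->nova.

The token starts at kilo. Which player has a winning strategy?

Keeper

A0 = {sigma}
A1: add {gamma} — gamma (Runner) has gamma→sigma.
A2 = A1; e.g. zulu (Keeper) can still go to delta. Fixed point.
kilo never enters the attractor, so Keeper can avoid the target forever.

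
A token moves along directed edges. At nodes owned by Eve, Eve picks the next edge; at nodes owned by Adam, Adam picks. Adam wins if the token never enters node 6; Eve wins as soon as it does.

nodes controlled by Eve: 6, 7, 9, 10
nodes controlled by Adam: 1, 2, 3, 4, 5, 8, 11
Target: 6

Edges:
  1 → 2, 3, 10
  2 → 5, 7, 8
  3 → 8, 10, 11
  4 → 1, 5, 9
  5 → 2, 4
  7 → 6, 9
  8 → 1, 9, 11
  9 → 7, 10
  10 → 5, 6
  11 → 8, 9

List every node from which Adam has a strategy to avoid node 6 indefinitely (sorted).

1, 2, 3, 4, 5, 8, 11

A0 = {6}
A1: add {7, 10} — 7 (Eve) has 7→6; 10 (Eve) has 10→6.
A2: add {9} — 9 (Eve) has 9→7.
A3 = A2; e.g. 1 (Adam) can still go to 2. Fixed point.
Eve's attractor = {6, 7, 9, 10}; Adam avoids the target exactly from the complement.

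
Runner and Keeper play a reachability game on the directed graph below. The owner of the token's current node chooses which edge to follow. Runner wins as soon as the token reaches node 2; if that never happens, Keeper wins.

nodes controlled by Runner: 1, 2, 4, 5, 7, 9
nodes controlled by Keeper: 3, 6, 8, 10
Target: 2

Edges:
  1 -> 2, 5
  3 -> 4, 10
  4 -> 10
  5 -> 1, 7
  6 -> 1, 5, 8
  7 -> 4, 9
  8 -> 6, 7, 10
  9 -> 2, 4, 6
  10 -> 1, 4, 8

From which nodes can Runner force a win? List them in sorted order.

A0 = {2}
A1: add {1, 9} — 1 (Runner) has 1→2; 9 (Runner) has 9→2.
A2: add {5, 7} — 5 (Runner) has 5→1; 7 (Runner) has 7→9.
A3 = A2; e.g. 3 (Keeper) can still go to 4. Fixed point.
Runner's winning region = {1, 2, 5, 7, 9}.

1, 2, 5, 7, 9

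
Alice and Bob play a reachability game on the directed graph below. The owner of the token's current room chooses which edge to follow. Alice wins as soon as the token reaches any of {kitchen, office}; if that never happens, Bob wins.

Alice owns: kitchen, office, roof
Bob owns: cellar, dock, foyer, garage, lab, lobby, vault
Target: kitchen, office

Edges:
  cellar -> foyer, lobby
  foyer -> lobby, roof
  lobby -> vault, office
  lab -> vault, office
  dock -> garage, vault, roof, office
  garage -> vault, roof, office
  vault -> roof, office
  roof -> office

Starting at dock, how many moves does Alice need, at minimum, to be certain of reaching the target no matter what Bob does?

A0 = {kitchen, office}
A1: add {roof} — roof (Alice) has roof→office.
A2: add {vault} — vault (Bob): all of {roof, office} already in.
A3: add {garage, lab, lobby} — lobby (Bob): all of {vault, office} already in; lab (Bob): all of {vault, office} already in; garage (Bob): all of {vault, roof, office} already in.
A4: add {dock, foyer} — foyer (Bob): all of {lobby, roof} already in; dock (Bob): all of {garage, vault, roof, office} already in.
dock enters the attractor at level 4, so Alice can force the target in 4 moves from there.

4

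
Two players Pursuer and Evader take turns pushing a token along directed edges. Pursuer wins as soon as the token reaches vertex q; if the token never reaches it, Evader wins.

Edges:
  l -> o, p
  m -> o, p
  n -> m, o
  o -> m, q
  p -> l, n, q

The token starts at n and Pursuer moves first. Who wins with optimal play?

Pursuer

Track states (vertex, player-to-move).
A0 = {(q,Pursuer), (q,Evader)}
A1: add {(o,Pursuer), (p,Pursuer)}.
A2: add {(l,Evader), (m,Evader)}.
A3: add {(n,Pursuer)}.
(n,Pursuer) ∈ A3 ⇒ Pursuer forces the target.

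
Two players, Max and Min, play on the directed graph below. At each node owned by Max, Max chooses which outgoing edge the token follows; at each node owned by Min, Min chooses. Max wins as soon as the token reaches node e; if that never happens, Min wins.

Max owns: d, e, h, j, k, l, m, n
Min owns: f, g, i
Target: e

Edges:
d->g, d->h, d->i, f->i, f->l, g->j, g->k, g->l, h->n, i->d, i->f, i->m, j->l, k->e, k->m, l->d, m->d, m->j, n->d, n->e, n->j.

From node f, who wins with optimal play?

Min

A0 = {e}
A1: add {k, n} — k (Max) has k→e; n (Max) has n→e.
A2: add {h} — h (Max) has h→n.
A3: add {d} — d (Max) has d→h.
A4: add {l, m} — l (Max) has l→d; m (Max) has m→d.
A5: add {j} — j (Max) has j→l.
A6: add {g} — g (Min): all of {j, k, l} already in.
A7 = A6; e.g. f (Min) can still go to i. Fixed point.
f never enters the attractor, so Min can avoid the target forever.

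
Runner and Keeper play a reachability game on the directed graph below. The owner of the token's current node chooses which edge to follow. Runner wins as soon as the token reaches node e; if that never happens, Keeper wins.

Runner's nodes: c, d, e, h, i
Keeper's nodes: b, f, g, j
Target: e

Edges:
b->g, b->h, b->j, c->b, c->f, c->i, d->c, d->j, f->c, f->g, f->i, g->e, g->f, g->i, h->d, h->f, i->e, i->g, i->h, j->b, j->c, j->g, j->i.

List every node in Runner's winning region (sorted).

c, d, e, h, i

A0 = {e}
A1: add {i} — i (Runner) has i→e.
A2: add {c} — c (Runner) has c→i.
A3: add {d} — d (Runner) has d→c.
A4: add {h} — h (Runner) has h→d.
A5 = A4; e.g. b (Keeper) can still go to g. Fixed point.
Runner's winning region = {c, d, e, h, i}.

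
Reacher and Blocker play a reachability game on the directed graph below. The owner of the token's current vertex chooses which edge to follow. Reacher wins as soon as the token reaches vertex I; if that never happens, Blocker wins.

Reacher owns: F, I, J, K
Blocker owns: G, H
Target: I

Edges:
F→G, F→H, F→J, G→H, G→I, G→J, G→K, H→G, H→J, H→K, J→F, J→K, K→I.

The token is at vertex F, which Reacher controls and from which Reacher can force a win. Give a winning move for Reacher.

J

A0 = {I}
A1: add {K} — K (Reacher) has K→I.
A2: add {J} — J (Reacher) has J→K.
A3: add {F} — F (Reacher) has F→J.
A4 = A3; e.g. G (Blocker) can still go to H. Fixed point.
From F, successor J is in the attractor (rank 2); the other successors G, H are not.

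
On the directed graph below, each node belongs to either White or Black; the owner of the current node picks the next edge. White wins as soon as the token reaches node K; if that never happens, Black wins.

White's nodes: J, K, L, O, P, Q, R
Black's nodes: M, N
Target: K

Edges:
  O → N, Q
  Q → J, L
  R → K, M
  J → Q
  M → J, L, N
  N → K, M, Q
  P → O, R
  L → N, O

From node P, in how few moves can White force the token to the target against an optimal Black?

A0 = {K}
A1: add {R} — R (White) has R→K.
A2: add {P} — P (White) has P→R.
A3 = A2; e.g. J (White) has no edge into A2. Fixed point.
P enters the attractor at level 2, so White can force the target in 2 moves from there.

2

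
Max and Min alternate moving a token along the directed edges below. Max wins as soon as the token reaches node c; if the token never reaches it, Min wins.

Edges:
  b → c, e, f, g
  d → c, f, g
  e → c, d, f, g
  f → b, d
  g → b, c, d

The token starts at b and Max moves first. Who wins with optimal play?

Track states (vertex, player-to-move).
A0 = {(c,Max), (c,Min)}
A1: add {(b,Max), (d,Max), (e,Max), (g,Max)}.
(b,Max) ∈ A1 ⇒ Max forces the target.

Max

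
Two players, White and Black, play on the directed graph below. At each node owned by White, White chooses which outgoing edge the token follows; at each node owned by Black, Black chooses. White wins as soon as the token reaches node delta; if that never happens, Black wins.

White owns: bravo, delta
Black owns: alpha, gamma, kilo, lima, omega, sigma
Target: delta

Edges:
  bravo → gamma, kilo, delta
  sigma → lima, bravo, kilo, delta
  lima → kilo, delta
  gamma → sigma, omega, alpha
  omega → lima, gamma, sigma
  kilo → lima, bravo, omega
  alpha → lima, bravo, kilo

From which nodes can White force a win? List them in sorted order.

bravo, delta

A0 = {delta}
A1: add {bravo} — bravo (White) has bravo→delta.
A2 = A1; e.g. lima (Black) can still go to kilo. Fixed point.
White's winning region = {bravo, delta}.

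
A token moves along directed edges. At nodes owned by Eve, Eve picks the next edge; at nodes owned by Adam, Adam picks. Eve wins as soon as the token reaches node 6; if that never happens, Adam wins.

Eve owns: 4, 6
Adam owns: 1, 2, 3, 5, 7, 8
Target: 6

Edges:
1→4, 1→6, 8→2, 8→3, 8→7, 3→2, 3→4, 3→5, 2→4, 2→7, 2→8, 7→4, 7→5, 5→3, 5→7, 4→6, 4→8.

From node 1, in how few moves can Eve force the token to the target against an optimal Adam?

A0 = {6}
A1: add {4} — 4 (Eve) has 4→6.
A2: add {1} — 1 (Adam): all of {4, 6} already in.
A3 = A2; e.g. 2 (Adam) can still go to 7. Fixed point.
1 enters the attractor at level 2, so Eve can force the target in 2 moves from there.

2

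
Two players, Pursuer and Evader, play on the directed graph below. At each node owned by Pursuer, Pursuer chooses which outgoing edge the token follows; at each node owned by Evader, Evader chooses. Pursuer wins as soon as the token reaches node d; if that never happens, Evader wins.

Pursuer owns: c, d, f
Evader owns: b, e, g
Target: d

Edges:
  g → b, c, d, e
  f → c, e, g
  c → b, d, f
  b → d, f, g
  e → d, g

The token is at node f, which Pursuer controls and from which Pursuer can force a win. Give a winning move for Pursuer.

A0 = {d}
A1: add {c} — c (Pursuer) has c→d.
A2: add {f} — f (Pursuer) has f→c.
A3 = A2; e.g. b (Evader) can still go to g. Fixed point.
From f, successor c is in the attractor (rank 1); the other successors e, g are not.

c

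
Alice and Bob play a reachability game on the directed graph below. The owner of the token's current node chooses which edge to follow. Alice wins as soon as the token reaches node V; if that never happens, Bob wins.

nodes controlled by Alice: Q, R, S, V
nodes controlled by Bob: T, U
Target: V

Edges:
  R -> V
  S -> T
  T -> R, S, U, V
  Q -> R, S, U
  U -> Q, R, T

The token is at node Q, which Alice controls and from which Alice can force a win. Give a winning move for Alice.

A0 = {V}
A1: add {R} — R (Alice) has R→V.
A2: add {Q} — Q (Alice) has Q→R.
A3 = A2; e.g. S (Alice) has no edge into A2. Fixed point.
From Q, successor R is in the attractor (rank 1); the other successors S, U are not.

R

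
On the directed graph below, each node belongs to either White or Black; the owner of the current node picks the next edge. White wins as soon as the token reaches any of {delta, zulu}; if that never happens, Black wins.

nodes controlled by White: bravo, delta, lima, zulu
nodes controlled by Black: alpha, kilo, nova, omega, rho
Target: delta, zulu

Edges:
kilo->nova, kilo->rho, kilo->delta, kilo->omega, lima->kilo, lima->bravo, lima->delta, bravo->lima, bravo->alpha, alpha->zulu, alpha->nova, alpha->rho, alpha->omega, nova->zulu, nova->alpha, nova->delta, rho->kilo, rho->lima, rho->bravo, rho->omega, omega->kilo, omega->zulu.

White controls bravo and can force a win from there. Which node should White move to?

A0 = {delta, zulu}
A1: add {lima} — lima (White) has lima→delta.
A2: add {bravo} — bravo (White) has bravo→lima.
A3 = A2; e.g. kilo (Black) can still go to nova. Fixed point.
From bravo, successor lima is in the attractor (rank 1); the other successor alpha is not.

lima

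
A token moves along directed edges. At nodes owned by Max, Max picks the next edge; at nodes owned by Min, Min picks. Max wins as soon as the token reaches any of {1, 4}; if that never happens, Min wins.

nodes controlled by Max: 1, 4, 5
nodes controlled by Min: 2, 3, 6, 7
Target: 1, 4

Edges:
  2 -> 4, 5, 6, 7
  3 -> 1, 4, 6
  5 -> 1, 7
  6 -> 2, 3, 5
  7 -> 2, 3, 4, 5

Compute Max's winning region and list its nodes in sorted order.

A0 = {1, 4}
A1: add {5} — 5 (Max) has 5→1.
A2 = A1; e.g. 2 (Min) can still go to 6. Fixed point.
Max's winning region = {1, 4, 5}.

1, 4, 5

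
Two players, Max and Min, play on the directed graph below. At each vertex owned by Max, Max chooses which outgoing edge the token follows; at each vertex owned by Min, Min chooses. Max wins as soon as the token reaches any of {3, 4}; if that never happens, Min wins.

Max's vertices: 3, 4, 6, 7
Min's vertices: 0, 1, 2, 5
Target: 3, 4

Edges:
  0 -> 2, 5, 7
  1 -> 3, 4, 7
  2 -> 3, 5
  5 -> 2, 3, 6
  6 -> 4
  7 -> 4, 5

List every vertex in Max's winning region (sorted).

1, 3, 4, 6, 7

A0 = {3, 4}
A1: add {6, 7} — 6 (Max) has 6→4; 7 (Max) has 7→4.
A2: add {1} — 1 (Min): all of {3, 4, 7} already in.
A3 = A2; e.g. 0 (Min) can still go to 2. Fixed point.
Max's winning region = {1, 3, 4, 6, 7}.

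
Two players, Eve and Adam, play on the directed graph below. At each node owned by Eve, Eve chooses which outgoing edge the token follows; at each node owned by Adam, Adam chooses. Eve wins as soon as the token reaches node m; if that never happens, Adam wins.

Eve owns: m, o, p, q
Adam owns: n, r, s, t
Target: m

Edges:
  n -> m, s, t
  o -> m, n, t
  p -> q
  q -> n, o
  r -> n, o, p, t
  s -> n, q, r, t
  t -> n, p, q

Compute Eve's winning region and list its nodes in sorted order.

m, o, p, q

A0 = {m}
A1: add {o} — o (Eve) has o→m.
A2: add {q} — q (Eve) has q→o.
A3: add {p} — p (Eve) has p→q.
A4 = A3; e.g. n (Adam) can still go to s. Fixed point.
Eve's winning region = {m, o, p, q}.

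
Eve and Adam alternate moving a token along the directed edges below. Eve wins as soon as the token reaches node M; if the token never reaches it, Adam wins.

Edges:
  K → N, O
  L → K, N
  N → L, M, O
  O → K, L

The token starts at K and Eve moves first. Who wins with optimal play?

Track states (vertex, player-to-move).
A0 = {(M,Eve), (M,Adam)}
A1: add {(N,Eve)}.
A2 = A1; e.g. (K,Eve) stays out. (K,Eve) never enters ⇒ Adam avoids the target.

Adam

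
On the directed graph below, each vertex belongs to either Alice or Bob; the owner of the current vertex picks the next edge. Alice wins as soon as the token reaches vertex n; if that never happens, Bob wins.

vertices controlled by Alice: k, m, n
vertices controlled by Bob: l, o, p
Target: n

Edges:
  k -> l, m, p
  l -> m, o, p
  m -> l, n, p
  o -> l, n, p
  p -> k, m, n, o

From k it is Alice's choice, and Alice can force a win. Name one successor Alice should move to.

A0 = {n}
A1: add {m} — m (Alice) has m→n.
A2: add {k} — k (Alice) has k→m.
A3 = A2; e.g. l (Bob) can still go to o. Fixed point.
From k, successor m is in the attractor (rank 1); the other successors l, p are not.

m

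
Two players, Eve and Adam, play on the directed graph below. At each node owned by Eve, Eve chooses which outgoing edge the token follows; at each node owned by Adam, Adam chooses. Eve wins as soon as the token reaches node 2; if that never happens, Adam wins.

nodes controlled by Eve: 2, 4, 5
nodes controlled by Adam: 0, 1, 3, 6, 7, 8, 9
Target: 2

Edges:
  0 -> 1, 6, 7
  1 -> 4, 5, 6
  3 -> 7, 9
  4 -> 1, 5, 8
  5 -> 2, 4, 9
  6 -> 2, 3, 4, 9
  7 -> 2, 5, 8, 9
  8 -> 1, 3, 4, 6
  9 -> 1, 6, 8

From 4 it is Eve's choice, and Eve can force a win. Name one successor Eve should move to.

5

A0 = {2}
A1: add {5} — 5 (Eve) has 5→2.
A2: add {4} — 4 (Eve) has 4→5.
A3 = A2; e.g. 0 (Adam) can still go to 1. Fixed point.
From 4, successor 5 is in the attractor (rank 1); the other successors 1, 8 are not.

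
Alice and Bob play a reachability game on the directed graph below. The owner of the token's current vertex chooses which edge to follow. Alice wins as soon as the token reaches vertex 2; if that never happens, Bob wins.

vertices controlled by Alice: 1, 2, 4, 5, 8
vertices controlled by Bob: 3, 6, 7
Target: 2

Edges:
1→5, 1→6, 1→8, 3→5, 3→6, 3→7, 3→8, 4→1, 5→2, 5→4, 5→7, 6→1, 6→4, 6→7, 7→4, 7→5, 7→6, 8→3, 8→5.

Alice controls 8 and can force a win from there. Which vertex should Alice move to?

A0 = {2}
A1: add {5} — 5 (Alice) has 5→2.
A2: add {1, 8} — 1 (Alice) has 1→5; 8 (Alice) has 8→5.
A3: add {4} — 4 (Alice) has 4→1.
A4 = A3; e.g. 3 (Bob) can still go to 6. Fixed point.
From 8, successor 5 is in the attractor (rank 1); the other successor 3 is not.

5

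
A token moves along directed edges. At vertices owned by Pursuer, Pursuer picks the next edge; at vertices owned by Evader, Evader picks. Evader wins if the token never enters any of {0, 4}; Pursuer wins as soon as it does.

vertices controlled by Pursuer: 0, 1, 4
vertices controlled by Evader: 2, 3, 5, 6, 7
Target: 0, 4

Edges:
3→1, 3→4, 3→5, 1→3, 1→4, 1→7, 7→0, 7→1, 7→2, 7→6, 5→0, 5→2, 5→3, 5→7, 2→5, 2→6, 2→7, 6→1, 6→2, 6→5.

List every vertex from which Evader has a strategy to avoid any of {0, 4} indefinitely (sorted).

A0 = {0, 4}
A1: add {1} — 1 (Pursuer) has 1→4.
A2 = A1; e.g. 2 (Evader) can still go to 5. Fixed point.
Pursuer's attractor = {0, 1, 4}; Evader avoids the target exactly from the complement.

2, 3, 5, 6, 7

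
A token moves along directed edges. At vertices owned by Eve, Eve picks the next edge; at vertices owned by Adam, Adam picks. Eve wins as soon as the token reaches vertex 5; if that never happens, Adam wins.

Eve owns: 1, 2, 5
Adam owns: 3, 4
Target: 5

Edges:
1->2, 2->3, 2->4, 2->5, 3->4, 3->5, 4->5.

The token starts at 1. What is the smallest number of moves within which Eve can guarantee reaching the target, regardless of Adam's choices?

A0 = {5}
A1: add {2, 4} — 2 (Eve) has 2→5; 4 (Adam): all of {5} already in.
A2: add {1, 3} — 1 (Eve) has 1→2; 3 (Adam): all of {4, 5} already in.
A2 = all vertices. Fixed point.
1 enters the attractor at level 2, so Eve can force the target in 2 moves from there.

2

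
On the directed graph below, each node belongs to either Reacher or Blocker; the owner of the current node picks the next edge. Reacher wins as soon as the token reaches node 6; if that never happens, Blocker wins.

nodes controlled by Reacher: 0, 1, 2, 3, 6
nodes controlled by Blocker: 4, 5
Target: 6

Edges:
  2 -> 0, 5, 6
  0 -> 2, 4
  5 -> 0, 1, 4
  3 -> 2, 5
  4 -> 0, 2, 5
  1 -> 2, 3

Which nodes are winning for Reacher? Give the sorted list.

A0 = {6}
A1: add {2} — 2 (Reacher) has 2→6.
A2: add {0, 1, 3} — 0 (Reacher) has 0→2; 1 (Reacher) has 1→2; 3 (Reacher) has 3→2.
A3 = A2; e.g. 4 (Blocker) can still go to 5. Fixed point.
Reacher's winning region = {0, 1, 2, 3, 6}.

0, 1, 2, 3, 6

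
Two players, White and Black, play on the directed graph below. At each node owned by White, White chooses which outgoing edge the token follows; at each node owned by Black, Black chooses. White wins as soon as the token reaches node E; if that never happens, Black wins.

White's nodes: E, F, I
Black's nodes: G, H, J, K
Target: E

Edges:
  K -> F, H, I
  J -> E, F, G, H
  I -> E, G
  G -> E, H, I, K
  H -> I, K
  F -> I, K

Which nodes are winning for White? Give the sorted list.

E, F, I

A0 = {E}
A1: add {I} — I (White) has I→E.
A2: add {F} — F (White) has F→I.
A3 = A2; e.g. G (Black) can still go to H. Fixed point.
White's winning region = {E, F, I}.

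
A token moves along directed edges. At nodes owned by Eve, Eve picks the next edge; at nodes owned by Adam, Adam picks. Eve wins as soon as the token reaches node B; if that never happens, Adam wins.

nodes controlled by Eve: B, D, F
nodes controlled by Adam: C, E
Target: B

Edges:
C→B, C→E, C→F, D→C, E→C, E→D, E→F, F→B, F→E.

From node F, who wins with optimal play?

Eve

A0 = {B}
A1: add {F} — F (Eve) has F→B.
A2 = A1; e.g. C (Adam) can still go to E. Fixed point.
F ∈ A1, so Eve can force the target.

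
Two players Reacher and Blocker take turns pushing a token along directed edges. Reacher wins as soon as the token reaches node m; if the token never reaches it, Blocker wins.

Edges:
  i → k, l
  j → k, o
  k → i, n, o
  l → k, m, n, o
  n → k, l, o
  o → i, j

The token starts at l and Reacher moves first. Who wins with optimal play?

Reacher

Track states (vertex, player-to-move).
A0 = {(m,Reacher), (m,Blocker)}
A1: add {(l,Reacher)}.
(l,Reacher) ∈ A1 ⇒ Reacher forces the target.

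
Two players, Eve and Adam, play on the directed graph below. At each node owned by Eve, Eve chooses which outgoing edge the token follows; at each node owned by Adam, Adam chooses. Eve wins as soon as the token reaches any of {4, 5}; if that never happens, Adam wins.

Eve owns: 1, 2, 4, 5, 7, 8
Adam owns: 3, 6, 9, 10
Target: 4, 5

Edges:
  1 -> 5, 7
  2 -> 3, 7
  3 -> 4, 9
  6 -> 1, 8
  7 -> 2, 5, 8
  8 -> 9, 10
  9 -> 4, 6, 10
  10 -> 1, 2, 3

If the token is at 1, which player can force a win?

Eve

A0 = {4, 5}
A1: add {1, 7} — 1 (Eve) has 1→5; 7 (Eve) has 7→5.
1 ∈ A1, so Eve can force the target.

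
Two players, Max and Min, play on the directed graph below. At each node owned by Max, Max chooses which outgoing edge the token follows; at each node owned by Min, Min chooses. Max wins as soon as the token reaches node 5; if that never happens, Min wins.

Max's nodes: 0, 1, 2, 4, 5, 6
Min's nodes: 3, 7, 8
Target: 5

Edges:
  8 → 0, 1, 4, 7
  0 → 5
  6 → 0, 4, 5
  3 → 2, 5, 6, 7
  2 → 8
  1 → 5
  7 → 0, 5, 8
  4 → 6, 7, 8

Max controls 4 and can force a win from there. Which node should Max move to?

A0 = {5}
A1: add {0, 1, 6} — 0 (Max) has 0→5; 1 (Max) has 1→5; 6 (Max) has 6→5.
A2: add {4} — 4 (Max) has 4→6.
A3 = A2; e.g. 2 (Max) has no edge into A2. Fixed point.
From 4, successor 6 is in the attractor (rank 1); the other successors 7, 8 are not.

6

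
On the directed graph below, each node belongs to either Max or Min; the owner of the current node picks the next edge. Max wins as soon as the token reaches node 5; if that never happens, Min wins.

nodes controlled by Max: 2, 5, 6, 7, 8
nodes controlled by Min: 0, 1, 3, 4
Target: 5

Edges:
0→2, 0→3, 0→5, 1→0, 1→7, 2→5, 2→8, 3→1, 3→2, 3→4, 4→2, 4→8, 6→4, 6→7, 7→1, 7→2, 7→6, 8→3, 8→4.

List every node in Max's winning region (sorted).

A0 = {5}
A1: add {2} — 2 (Max) has 2→5.
A2: add {7} — 7 (Max) has 7→2.
A3: add {6} — 6 (Max) has 6→7.
A4 = A3; e.g. 0 (Min) can still go to 3. Fixed point.
Max's winning region = {2, 5, 6, 7}.

2, 5, 6, 7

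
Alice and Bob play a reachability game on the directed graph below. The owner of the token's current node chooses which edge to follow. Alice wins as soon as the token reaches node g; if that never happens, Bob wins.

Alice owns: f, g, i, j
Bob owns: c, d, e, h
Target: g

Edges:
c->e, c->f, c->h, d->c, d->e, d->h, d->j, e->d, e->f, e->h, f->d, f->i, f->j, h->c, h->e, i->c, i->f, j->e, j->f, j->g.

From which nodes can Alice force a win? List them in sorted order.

f, g, i, j

A0 = {g}
A1: add {j} — j (Alice) has j→g.
A2: add {f} — f (Alice) has f→j.
A3: add {i} — i (Alice) has i→f.
A4 = A3; e.g. c (Bob) can still go to e. Fixed point.
Alice's winning region = {f, g, i, j}.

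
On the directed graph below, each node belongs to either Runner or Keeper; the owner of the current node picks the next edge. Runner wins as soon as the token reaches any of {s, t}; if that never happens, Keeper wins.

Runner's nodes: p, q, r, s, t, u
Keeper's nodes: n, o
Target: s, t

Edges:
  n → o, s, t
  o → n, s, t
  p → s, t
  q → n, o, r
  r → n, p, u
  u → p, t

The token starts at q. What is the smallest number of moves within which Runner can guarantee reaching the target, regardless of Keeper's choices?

3

A0 = {s, t}
A1: add {p, u} — p (Runner) has p→s; u (Runner) has u→t.
A2: add {r} — r (Runner) has r→p.
A3: add {q} — q (Runner) has q→r.
A4 = A3; e.g. n (Keeper) can still go to o. Fixed point.
q enters the attractor at level 3, so Runner can force the target in 3 moves from there.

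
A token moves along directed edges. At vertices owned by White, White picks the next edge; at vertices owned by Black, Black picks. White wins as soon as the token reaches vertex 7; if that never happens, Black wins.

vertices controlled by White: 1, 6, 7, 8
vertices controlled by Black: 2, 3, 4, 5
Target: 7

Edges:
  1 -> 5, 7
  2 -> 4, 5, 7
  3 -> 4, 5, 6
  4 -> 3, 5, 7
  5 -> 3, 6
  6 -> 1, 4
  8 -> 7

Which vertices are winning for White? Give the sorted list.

1, 6, 7, 8

A0 = {7}
A1: add {1, 8} — 1 (White) has 1→7; 8 (White) has 8→7.
A2: add {6} — 6 (White) has 6→1.
A3 = A2; e.g. 2 (Black) can still go to 4. Fixed point.
White's winning region = {1, 6, 7, 8}.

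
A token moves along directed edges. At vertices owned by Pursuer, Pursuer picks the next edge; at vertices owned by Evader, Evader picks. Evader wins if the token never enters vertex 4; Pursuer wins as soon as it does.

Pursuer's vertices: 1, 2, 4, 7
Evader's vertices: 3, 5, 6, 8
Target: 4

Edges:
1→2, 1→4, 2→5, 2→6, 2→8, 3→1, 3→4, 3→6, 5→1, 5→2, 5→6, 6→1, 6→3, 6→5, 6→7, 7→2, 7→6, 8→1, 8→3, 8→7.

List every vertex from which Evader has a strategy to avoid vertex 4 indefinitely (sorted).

A0 = {4}
A1: add {1} — 1 (Pursuer) has 1→4.
A2 = A1; e.g. 2 (Pursuer) has no edge into A1. Fixed point.
Pursuer's attractor = {1, 4}; Evader avoids the target exactly from the complement.

2, 3, 5, 6, 7, 8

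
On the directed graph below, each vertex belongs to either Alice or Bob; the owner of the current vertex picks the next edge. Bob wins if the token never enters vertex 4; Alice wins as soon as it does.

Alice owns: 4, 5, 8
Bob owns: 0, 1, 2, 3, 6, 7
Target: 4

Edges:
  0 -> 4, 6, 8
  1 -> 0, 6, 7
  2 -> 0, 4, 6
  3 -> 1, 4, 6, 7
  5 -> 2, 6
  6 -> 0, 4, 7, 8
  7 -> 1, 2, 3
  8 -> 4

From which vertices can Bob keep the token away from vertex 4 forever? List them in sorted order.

A0 = {4}
A1: add {8} — 8 (Alice) has 8→4.
A2 = A1; e.g. 0 (Bob) can still go to 6. Fixed point.
Alice's attractor = {4, 8}; Bob avoids the target exactly from the complement.

0, 1, 2, 3, 5, 6, 7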